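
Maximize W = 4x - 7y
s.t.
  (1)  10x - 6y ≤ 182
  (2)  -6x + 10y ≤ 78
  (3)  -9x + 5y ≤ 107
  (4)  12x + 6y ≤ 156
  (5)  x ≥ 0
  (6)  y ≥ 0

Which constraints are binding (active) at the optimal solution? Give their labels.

Vertices and W = 4x - 7y:
  (7, 12) → W = -56
  (0, 39/5) → W = -273/5
  (13, 0) → W = 52
  (0, 0) → W = 0

The maximum is at (13, 0). Substituting into each constraint, equality holds for (4) and (6); the remaining constraints have slack.

(4) and (6)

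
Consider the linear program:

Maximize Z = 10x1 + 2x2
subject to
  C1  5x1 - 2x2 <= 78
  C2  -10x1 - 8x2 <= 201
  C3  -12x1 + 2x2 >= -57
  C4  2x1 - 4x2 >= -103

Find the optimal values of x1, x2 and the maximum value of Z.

Corner points and Z = 10x1 + 2x2:
  (27/58, -1491/58) → Z = -1356/29
  (-407/14, 157/14) → Z = -1878/7
  (217/22, 675/22) → Z = 160

x1 = 217/22, x2 = 675/22, maximum Z = 160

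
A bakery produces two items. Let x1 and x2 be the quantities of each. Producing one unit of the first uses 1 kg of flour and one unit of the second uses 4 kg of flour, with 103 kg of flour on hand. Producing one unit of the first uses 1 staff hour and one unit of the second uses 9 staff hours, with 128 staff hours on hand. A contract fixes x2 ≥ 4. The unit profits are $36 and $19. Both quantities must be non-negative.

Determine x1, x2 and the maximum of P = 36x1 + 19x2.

x1 = 87, x2 = 4, maximum P = 3208

Vertices and P = 36x1 + 19x2:
  (0, 128/9) → P = 2432/9
  (0, 4) → P = 76
  (83, 5) → P = 3083
  (87, 4) → P = 3208

At the optimal vertex, x1 + 4x2 = 103 and x2 = 4.
Solving simultaneously gives x1 = 87, x2 = 4.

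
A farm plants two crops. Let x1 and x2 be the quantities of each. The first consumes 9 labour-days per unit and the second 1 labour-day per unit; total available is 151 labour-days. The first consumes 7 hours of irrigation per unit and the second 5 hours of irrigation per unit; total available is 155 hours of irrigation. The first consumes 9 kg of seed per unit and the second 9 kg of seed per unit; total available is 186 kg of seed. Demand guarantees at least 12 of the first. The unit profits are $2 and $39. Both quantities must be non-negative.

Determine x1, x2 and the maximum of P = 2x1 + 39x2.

Vertices and P = 2x1 + 39x2:
  (151/9, 0) → P = 302/9
  (12, 0) → P = 24
  (391/24, 35/8) → P = 4877/24
  (12, 26/3) → P = 362

x1 = 12, x2 = 26/3, maximum P = 362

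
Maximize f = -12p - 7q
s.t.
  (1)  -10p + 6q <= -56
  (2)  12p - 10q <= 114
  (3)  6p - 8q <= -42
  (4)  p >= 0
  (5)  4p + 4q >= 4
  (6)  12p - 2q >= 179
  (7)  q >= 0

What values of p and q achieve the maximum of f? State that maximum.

p = 379/21, q = 263/14, maximum f = -4873/14

Feasible corners and f = -12p - 7q:
  (37/2, 43/2) → f = -745/2
  (37, 33) → f = -675
  (379/21, 263/14) → f = -4873/14
The feasible region is unbounded (it extends along (3, 5), (5, 6)), but f strictly decreases along every unbounded feasible direction, so there is no improving ray and the maximum is attained at a vertex.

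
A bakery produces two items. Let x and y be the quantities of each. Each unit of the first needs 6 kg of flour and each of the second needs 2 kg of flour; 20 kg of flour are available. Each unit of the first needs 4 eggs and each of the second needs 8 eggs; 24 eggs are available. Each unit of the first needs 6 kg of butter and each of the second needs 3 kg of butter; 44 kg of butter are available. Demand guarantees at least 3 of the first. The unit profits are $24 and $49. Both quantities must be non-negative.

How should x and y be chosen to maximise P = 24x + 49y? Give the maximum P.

x = 3, y = 1, maximum P = 121

Corner points and P = 24x + 49y:
  (10/3, 0) → P = 80
  (3, 0) → P = 72
  (3, 1) → P = 121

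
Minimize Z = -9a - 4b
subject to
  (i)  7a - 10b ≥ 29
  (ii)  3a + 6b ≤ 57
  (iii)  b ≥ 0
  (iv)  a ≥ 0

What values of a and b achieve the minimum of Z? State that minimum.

a = 19, b = 0, minimum Z = -171

Vertices and Z = -9a - 4b:
  (31/3, 13/3) → Z = -331/3
  (29/7, 0) → Z = -261/7
  (19, 0) → Z = -171

At the optimal vertex, 3a + 6b = 57 and b = 0.
Solving simultaneously gives a = 19, b = 0.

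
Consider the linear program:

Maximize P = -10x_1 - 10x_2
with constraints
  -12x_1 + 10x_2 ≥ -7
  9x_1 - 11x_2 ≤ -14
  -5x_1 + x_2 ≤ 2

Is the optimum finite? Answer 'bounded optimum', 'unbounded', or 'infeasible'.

bounded optimum

Extreme points and P = -10x_1 - 10x_2:
  (31/6, 11/2) → P = -320/3
  (-4/23, 26/23) → P = -220/23
The feasible region has finitely many vertices and no improving ray; the maximum is -220/23 at (-4/23, 26/23).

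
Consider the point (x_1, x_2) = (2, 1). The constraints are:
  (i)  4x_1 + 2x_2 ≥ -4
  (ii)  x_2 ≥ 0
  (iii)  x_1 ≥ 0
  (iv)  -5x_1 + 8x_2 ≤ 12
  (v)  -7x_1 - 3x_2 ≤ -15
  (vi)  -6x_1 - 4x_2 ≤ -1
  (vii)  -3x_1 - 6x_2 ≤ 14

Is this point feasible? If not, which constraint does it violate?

feasible

(i): 10 ≥ -4 ✓
(ii): 1 ≥ 0 ✓
(iii): 2 ≥ 0 ✓
(iv): -2 ≤ 12 ✓
(v): -17 ≤ -15 ✓
(vi): -16 ≤ -1 ✓
(vii): -12 ≤ 14 ✓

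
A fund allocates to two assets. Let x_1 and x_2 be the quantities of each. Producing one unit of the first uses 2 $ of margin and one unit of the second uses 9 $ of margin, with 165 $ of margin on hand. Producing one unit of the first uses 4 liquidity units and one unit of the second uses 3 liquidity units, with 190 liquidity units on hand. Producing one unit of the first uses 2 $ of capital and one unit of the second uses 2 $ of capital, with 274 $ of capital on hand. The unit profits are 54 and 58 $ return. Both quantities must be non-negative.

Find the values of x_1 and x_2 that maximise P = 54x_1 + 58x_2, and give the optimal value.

Corner points and P = 54x_1 + 58x_2:
  (0, 0) → P = 0
  (0, 55/3) → P = 3190/3
  (95/2, 0) → P = 2565
  (81/2, 28/3) → P = 8185/3

The optimum lies where 2x_1 + 9x_2 = 165 and 4x_1 + 3x_2 = 190.
Solving simultaneously gives x_1 = 81/2, x_2 = 28/3.

x_1 = 81/2, x_2 = 28/3, maximum P = 8185/3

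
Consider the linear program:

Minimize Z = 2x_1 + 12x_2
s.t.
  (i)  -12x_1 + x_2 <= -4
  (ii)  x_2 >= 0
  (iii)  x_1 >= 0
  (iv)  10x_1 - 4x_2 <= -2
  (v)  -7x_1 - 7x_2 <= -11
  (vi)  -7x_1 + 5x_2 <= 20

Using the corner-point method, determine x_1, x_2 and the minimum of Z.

Feasible corners and Z = 2x_1 + 12x_2:
  (9/19, 32/19) → Z = 402/19
  (40/53, 268/53) → Z = 3296/53
  (35/11, 93/11) → Z = 1186/11

The optimum lies where -12x_1 + x_2 = -4 and 10x_1 - 4x_2 = -2.
Solving simultaneously gives x_1 = 9/19, x_2 = 32/19.

x_1 = 9/19, x_2 = 32/19, minimum Z = 402/19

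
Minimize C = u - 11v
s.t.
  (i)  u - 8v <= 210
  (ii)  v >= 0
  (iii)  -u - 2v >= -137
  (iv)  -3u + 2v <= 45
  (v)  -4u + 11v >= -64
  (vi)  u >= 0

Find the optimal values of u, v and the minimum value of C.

Corner points and C = u - 11v:
  (16, 0) → C = 16
  (0, 0) → C = 0
  (23, 57) → C = -604
  (1635/19, 484/19) → C = -3689/19
  (0, 45/2) → C = -495/2

The binding constraints are -u - 2v = -137 and -3u + 2v = 45.
Solving simultaneously gives u = 23, v = 57.

u = 23, v = 57, minimum C = -604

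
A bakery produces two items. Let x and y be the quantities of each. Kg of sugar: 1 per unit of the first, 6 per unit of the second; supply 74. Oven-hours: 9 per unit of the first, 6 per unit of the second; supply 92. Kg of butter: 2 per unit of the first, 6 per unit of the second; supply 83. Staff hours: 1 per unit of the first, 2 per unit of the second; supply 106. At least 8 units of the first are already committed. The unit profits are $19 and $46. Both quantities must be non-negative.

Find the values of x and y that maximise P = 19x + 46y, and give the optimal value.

x = 8, y = 10/3, maximum P = 916/3

Corner points and P = 19x + 46y:
  (92/9, 0) → P = 1748/9
  (8, 0) → P = 152
  (8, 10/3) → P = 916/3

At the optimal vertex, 9x + 6y = 92 and x = 8.
Solving simultaneously gives x = 8, y = 10/3.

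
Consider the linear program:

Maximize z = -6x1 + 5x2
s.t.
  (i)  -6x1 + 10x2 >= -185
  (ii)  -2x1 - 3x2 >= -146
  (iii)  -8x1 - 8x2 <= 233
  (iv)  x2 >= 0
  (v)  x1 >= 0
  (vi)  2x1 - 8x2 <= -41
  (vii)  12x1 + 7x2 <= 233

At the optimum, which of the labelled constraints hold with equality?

(v) and (vii)

Corner points and z = -6x1 + 5x2:
  (0, 41/8) → z = 205/8
  (0, 233/7) → z = 1165/7
  (1577/110, 479/55) → z = -2336/55

The maximum is at (0, 233/7). Substituting into each constraint, equality holds for (v) and (vii); the remaining constraints have slack.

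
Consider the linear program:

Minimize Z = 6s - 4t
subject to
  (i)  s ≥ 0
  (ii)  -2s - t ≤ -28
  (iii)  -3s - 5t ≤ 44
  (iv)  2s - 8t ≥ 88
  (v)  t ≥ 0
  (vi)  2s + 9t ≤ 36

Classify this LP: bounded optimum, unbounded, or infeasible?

The boundaries -2s - t = -28 and -3s - 5t = 44 meet at (184/7, -172/7), but that point violates t ≥ 0. Every candidate vertex is excluded by some other constraint, so the feasible region is empty.

infeasible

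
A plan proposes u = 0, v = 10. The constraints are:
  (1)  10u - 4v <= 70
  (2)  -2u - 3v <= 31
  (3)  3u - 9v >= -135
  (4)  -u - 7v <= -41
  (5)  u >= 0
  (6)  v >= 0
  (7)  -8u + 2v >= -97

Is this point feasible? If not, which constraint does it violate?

feasible

(1): -40 ≤ 70 ✓
(2): -30 ≤ 31 ✓
(3): -90 ≥ -135 ✓
(4): -70 ≤ -41 ✓
(5): 0 ≥ 0 ✓
(6): 10 ≥ 0 ✓
(7): 20 ≥ -97 ✓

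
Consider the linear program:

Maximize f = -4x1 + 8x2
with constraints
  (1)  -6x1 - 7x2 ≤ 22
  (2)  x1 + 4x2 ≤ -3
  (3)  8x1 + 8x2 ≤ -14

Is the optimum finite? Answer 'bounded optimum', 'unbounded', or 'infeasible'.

Corner points and f = -4x1 + 8x2:
  (-67/17, 4/17) → f = 300/17
  (39/4, -23/2) → f = -131
  (-4/3, -5/12) → f = 2
The feasible region has finitely many vertices and no improving ray; the maximum is 300/17 at (-67/17, 4/17).

bounded optimum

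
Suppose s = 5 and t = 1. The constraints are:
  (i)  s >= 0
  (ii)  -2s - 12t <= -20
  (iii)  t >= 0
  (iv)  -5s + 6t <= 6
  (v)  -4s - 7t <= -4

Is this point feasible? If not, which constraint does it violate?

(i): 5 ≥ 0 ✓
(ii): -22 ≤ -20 ✓
(iii): 1 ≥ 0 ✓
(iv): -19 ≤ 6 ✓
(v): -27 ≤ -4 ✓

feasible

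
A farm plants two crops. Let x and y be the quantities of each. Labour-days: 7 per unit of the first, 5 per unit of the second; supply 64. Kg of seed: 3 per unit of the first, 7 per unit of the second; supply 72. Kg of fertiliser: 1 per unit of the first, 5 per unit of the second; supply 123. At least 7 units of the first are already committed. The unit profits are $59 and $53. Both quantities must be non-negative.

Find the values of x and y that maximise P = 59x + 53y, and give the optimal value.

x = 7, y = 3, maximum P = 572

Vertices and P = 59x + 53y:
  (64/7, 0) → P = 3776/7
  (7, 0) → P = 413
  (7, 3) → P = 572

At the optimal vertex, 7x + 5y = 64 and x = 7.
Solving simultaneously gives x = 7, y = 3.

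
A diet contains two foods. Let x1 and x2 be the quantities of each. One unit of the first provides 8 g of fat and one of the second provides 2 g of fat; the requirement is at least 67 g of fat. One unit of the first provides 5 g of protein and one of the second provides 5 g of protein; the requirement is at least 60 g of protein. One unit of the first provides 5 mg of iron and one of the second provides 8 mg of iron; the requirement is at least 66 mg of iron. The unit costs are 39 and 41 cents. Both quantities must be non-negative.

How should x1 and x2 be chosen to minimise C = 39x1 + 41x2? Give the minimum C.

x1 = 10, x2 = 2, minimum C = 472

Corner points and C = 39x1 + 41x2:
  (0, 67/2) → C = 2747/2
  (66/5, 0) → C = 2574/5
  (43/6, 29/6) → C = 1433/3
  (10, 2) → C = 472
The feasible region is unbounded (it extends along (0, 1), (1, 0)), but C strictly increases along every unbounded feasible direction, so there is no improving ray and the minimum is attained at a vertex.

At the optimal vertex, 5x1 + 5x2 = 60 and 5x1 + 8x2 = 66.
Solving simultaneously gives x1 = 10, x2 = 2.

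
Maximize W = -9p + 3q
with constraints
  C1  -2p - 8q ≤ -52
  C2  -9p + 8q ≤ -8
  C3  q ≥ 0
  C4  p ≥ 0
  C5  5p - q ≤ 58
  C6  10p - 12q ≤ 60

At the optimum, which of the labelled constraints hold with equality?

C1 and C2

Extreme points and W = -9p + 3q:
  (60/11, 113/22) → W = -741/22
  (138/13, 50/13) → W = -84
  (456/31, 482/31) → W = -2658/31
  (318/25, 28/5) → W = -2442/25

The maximum is at (60/11, 113/22). Substituting into each constraint, equality holds for C1 and C2; the remaining constraints have slack.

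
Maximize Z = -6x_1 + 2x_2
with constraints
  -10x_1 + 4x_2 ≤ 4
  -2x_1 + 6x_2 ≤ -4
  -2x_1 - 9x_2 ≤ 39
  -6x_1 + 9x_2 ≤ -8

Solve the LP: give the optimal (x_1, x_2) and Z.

x_1 = -96/49, x_2 = -191/49, maximum Z = 194/49

Corner points and Z = -6x_1 + 2x_2:
  (-96/49, -191/49) → Z = 194/49
  (-34/33, -52/33) → Z = 100/33
  (2/3, -4/9) → Z = -44/9
The feasible region is unbounded (it extends along (3, 1), (9, -2)), but Z strictly decreases along every unbounded feasible direction, so there is no improving ray and the maximum is attained at a vertex.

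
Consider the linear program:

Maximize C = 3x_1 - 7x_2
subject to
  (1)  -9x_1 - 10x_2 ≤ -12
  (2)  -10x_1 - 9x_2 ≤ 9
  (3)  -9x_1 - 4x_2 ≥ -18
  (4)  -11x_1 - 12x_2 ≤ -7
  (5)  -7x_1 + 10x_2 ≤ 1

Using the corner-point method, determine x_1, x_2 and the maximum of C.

x_1 = 22/9, x_2 = -1, maximum C = 43/3

At the optimal vertex, -9x_1 - 10x_2 = -12 and -9x_1 - 4x_2 = -18.
Solving simultaneously gives x_1 = 22/9, x_2 = -1.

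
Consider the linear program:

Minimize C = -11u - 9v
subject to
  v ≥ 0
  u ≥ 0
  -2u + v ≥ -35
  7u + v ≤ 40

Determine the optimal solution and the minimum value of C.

Feasible corners and C = -11u - 9v:
  (0, 0) → C = 0
  (40/7, 0) → C = -440/7
  (0, 40) → C = -360

u = 0, v = 40, minimum C = -360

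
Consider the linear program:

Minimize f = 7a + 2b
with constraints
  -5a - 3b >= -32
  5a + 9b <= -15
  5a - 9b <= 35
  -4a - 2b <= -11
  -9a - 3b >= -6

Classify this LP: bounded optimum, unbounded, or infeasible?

infeasible

The boundaries -5a - 3b = -32 and -4a - 2b = -11 meet at (-31/2, 73/2), but that point violates 5a + 9b ≤ -15. Every candidate vertex is excluded by some other constraint, so the feasible region is empty.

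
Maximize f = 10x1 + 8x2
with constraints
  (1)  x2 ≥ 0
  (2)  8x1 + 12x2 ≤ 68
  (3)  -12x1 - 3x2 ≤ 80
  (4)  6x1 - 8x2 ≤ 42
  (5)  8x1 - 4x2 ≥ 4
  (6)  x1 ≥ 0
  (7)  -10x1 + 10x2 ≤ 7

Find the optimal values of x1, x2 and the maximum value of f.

Extreme points and f = 10x1 + 8x2:
  (7, 0) → f = 70
  (1/2, 0) → f = 5
  (131/17, 9/17) → f = 1382/17
  (149/50, 92/25) → f = 1481/25
  (17/10, 12/5) → f = 181/5

The optimum lies where 8x1 + 12x2 = 68 and 6x1 - 8x2 = 42.
Solving simultaneously gives x1 = 131/17, x2 = 9/17.

x1 = 131/17, x2 = 9/17, maximum f = 1382/17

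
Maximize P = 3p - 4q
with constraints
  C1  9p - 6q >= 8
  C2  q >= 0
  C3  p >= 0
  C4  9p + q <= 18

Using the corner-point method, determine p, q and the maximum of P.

At the optimal vertex, q = 0 and 9p + q = 18.
Solving simultaneously gives p = 2, q = 0.

p = 2, q = 0, maximum P = 6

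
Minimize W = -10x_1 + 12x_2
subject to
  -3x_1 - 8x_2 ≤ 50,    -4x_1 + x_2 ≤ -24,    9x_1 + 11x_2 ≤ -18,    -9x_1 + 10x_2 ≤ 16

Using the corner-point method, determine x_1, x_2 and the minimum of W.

x_1 = 406/39, x_2 = -132/13, minimum W = -8812/39

Extreme points and W = -10x_1 + 12x_2:
  (142/35, -272/35) → W = -4684/35
  (406/39, -132/13) → W = -8812/39
  (246/53, -288/53) → W = -5916/53

The optimum lies where -3x_1 - 8x_2 = 50 and 9x_1 + 11x_2 = -18.
Solving simultaneously gives x_1 = 406/39, x_2 = -132/13.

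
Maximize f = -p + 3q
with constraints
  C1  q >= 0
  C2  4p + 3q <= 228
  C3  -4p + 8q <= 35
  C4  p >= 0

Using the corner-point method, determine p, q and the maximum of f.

Corner points and f = -p + 3q:
  (57, 0) → f = -57
  (0, 0) → f = 0
  (1719/44, 263/11) → f = 1437/44
  (0, 35/8) → f = 105/8

The optimum lies where 4p + 3q = 228 and -4p + 8q = 35.
Solving simultaneously gives p = 1719/44, q = 263/11.

p = 1719/44, q = 263/11, maximum f = 1437/44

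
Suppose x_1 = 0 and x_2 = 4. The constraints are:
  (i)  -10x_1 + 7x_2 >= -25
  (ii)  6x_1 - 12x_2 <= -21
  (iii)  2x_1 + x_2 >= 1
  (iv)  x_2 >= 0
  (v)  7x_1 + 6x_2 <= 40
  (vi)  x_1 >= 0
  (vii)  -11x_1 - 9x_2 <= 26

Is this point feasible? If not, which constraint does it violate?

(i): 28 ≥ -25 ✓
(ii): -48 ≤ -21 ✓
(iii): 4 ≥ 1 ✓
(iv): 4 ≥ 0 ✓
(v): 24 ≤ 40 ✓
(vi): 0 ≥ 0 ✓
(vii): -36 ≤ 26 ✓

feasible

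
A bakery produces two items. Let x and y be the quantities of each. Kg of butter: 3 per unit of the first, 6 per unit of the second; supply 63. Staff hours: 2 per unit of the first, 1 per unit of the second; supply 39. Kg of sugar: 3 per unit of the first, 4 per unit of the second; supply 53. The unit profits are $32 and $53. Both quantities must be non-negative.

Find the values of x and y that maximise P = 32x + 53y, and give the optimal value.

Feasible corners and P = 32x + 53y:
  (0, 0) → P = 0
  (0, 21/2) → P = 1113/2
  (53/3, 0) → P = 1696/3
  (11, 5) → P = 617

The binding constraints are 3x + 6y = 63 and 3x + 4y = 53.
Solving simultaneously gives x = 11, y = 5.

x = 11, y = 5, maximum P = 617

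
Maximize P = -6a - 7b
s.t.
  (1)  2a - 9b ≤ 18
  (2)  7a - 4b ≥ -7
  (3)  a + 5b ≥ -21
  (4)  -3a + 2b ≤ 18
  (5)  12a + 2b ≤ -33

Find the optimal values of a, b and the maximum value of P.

a = -27/11, b = -28/11, maximum P = 358/11

Extreme points and P = -6a - 7b:
  (-27/11, -28/11) → P = 358/11
  (-261/112, -141/56) → P = 885/28
  (-73/31, -147/62) → P = 1905/62

At the optimal vertex, 2a - 9b = 18 and 7a - 4b = -7.
Solving simultaneously gives a = -27/11, b = -28/11.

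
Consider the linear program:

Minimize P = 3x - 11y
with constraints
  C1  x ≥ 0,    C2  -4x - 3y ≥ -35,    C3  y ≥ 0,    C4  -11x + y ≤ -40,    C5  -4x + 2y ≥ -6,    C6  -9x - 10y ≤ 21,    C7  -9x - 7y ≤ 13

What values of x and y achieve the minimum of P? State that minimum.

x = 155/37, y = 225/37, minimum P = -2010/37

Feasible corners and P = 3x - 11y:
  (155/37, 225/37) → P = -2010/37
  (22/5, 29/5) → P = -253/5
  (37/9, 47/9) → P = -406/9

At the optimal vertex, -4x - 3y = -35 and -11x + y = -40.
Solving simultaneously gives x = 155/37, y = 225/37.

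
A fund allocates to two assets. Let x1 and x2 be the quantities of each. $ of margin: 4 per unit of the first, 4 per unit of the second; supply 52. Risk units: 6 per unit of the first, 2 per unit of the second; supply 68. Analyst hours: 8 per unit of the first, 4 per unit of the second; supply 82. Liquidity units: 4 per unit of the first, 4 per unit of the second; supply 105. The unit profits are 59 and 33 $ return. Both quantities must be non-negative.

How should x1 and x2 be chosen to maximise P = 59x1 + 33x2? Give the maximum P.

x1 = 15/2, x2 = 11/2, maximum P = 624

Feasible corners and P = 59x1 + 33x2:
  (0, 0) → P = 0
  (0, 13) → P = 429
  (41/4, 0) → P = 2419/4
  (15/2, 11/2) → P = 624

The binding constraints are 4x1 + 4x2 = 52 and 8x1 + 4x2 = 82.
Solving simultaneously gives x1 = 15/2, x2 = 11/2.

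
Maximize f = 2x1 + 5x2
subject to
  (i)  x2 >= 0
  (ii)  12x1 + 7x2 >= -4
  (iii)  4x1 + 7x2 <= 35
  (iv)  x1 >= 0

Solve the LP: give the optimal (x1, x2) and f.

x1 = 0, x2 = 5, maximum f = 25

Vertices and f = 2x1 + 5x2:
  (35/4, 0) → f = 35/2
  (0, 0) → f = 0
  (0, 5) → f = 25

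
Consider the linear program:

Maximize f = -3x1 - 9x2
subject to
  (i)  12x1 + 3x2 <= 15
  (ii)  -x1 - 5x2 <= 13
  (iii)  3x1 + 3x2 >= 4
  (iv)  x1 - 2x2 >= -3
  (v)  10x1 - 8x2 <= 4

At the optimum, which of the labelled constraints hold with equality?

(iii) and (v)

Corner points and f = -3x1 - 9x2:
  (7/9, 17/9) → f = -58/3
  (22/21, 17/21) → f = -73/7
  (-1/9, 13/9) → f = -38/3
  (22/27, 14/27) → f = -64/9

The maximum is at (22/27, 14/27). Substituting into each constraint, equality holds for (iii) and (v); the remaining constraints have slack.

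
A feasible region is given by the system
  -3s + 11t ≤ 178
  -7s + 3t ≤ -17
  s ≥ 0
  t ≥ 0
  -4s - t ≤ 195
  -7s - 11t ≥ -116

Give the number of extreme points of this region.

3

Of the 15 pairwise boundary intersections, those satisfying every inequality are:
  (17/7, 0)
  (535/98, 99/14)
  (116/7, 0)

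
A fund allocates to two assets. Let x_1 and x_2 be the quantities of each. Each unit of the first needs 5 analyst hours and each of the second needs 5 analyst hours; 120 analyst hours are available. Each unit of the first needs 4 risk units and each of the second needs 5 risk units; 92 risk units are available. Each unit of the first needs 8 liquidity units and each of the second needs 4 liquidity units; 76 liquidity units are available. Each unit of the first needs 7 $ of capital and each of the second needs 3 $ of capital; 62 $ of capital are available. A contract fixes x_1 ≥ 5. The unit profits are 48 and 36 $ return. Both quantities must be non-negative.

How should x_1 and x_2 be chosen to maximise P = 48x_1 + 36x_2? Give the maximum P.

Corner points and P = 48x_1 + 36x_2:
  (62/7, 0) → P = 2976/7
  (5, 0) → P = 240
  (5, 9) → P = 564

The optimum lies where 8x_1 + 4x_2 = 76 and 7x_1 + 3x_2 = 62.
Solving simultaneously gives x_1 = 5, x_2 = 9.

x_1 = 5, x_2 = 9, maximum P = 564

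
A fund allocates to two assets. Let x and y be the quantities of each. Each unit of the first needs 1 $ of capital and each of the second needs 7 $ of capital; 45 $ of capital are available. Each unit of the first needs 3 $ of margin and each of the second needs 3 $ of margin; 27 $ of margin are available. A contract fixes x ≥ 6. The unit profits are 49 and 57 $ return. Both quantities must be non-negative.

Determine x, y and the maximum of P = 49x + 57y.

Corner points and P = 49x + 57y:
  (9, 0) → P = 441
  (6, 0) → P = 294
  (6, 3) → P = 465

The optimum lies where 3x + 3y = 27 and x = 6.
Solving simultaneously gives x = 6, y = 3.

x = 6, y = 3, maximum P = 465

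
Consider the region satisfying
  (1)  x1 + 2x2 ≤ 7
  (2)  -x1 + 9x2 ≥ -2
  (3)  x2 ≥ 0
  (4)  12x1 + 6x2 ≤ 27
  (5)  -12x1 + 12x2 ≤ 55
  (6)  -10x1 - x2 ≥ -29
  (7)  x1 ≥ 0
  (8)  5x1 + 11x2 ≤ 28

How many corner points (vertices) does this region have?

5

The feasible vertices (each the meet of two boundaries and inside every other half-plane) are:
  (2, 0)
  (85/38, 1/38)
  (0, 0)
  (43/34, 67/34)
  (0, 28/11)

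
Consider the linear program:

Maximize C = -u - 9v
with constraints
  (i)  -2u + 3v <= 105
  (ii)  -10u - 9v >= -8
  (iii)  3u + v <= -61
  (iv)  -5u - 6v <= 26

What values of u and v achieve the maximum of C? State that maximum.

u = -340/13, v = 227/13, maximum C = -131

Extreme points and C = -u - 9v:
  (-288/11, 193/11) → C = -1449/11
  (-236/9, 473/27) → C = -1183/9
  (-340/13, 227/13) → C = -131

At the optimal vertex, 3u + v = -61 and -5u - 6v = 26.
Solving simultaneously gives u = -340/13, v = 227/13.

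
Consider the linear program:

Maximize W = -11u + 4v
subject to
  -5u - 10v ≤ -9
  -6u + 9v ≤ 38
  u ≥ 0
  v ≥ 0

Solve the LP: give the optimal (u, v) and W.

Vertices and W = -11u + 4v:
  (0, 9/10) → W = 18/5
  (9/5, 0) → W = -99/5
  (0, 38/9) → W = 152/9
The feasible region is unbounded (it extends along (3, 2), (1, 0)), but W strictly decreases along every unbounded feasible direction, so there is no improving ray and the maximum is attained at a vertex.

u = 0, v = 38/9, maximum W = 152/9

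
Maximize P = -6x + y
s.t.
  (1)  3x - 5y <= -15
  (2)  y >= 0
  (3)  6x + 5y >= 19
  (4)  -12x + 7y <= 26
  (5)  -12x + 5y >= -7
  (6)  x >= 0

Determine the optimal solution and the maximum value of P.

Extreme points and P = -6x + y:
  (4/9, 49/15) → P = 3/5
  (22/9, 67/15) → P = -51/5
  (1/34, 64/17) → P = 61/17
  (179/24, 33/2) → P = -113/4

The binding constraints are 6x + 5y = 19 and -12x + 7y = 26.
Solving simultaneously gives x = 1/34, y = 64/17.

x = 1/34, y = 64/17, maximum P = 61/17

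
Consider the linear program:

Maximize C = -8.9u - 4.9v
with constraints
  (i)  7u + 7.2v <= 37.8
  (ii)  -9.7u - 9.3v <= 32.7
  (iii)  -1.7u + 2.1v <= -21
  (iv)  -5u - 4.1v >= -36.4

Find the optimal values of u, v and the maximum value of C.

u = 7/2, v = -43/6, maximum C = 119/30

Feasible corners and C = -8.9u - 4.9v:
  (3843/449, -1379/449) → C = -137228/2245
  (1071/73, -658/73) → C = -63077/730
  (7/2, -43/6) → C = 119/30
  (47259/673, -51658/673) → C = -1674809/6730

At the optimal vertex, -9.7u - 9.3v = 32.7 and -1.7u + 2.1v = -21.
Solving simultaneously gives u = 7/2, v = -43/6.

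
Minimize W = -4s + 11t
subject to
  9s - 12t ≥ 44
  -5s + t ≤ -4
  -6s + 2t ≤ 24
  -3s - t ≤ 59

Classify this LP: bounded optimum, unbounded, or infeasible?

From the feasible point (4/51, -184/51), moving in the direction (1, -3) keeps every constraint satisfied while W decreases without bound.

unbounded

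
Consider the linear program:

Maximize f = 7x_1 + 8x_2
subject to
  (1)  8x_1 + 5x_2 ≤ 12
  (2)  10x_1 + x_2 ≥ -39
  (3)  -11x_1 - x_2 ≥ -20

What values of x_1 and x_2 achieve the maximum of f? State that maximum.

Feasible corners and f = 7x_1 + 8x_2:
  (-69/14, 72/7) → f = 669/14
  (88/47, -28/47) → f = 392/47
  (59, -629) → f = -4619

x_1 = -69/14, x_2 = 72/7, maximum f = 669/14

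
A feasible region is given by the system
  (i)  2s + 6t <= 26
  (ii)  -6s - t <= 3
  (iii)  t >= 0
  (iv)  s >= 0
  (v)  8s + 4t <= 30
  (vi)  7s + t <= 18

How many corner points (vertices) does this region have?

5

The feasible vertices (each the meet of two boundaries and inside every other half-plane) are:
  (0, 13/3)
  (19/10, 37/10)
  (0, 0)
  (18/7, 0)
  (21/10, 33/10)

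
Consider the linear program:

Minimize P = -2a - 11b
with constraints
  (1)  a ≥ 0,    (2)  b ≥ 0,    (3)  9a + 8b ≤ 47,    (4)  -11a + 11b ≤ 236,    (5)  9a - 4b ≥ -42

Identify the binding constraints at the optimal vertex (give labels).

Vertices and P = -2a - 11b:
  (0, 0) → P = 0
  (0, 47/8) → P = -517/8
  (47/9, 0) → P = -94/9

The minimum is at (0, 47/8). Substituting into each constraint, equality holds for (1) and (3); the remaining constraints have slack.

(1) and (3)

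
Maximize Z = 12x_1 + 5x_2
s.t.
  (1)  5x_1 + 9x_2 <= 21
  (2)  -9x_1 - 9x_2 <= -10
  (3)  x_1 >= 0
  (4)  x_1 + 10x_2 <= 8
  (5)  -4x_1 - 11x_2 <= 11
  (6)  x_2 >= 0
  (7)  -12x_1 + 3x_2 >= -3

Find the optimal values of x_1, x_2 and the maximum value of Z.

At the optimal vertex, x_1 + 10x_2 = 8 and -12x_1 + 3x_2 = -3.
Solving simultaneously gives x_1 = 18/41, x_2 = 31/41.

x_1 = 18/41, x_2 = 31/41, maximum Z = 371/41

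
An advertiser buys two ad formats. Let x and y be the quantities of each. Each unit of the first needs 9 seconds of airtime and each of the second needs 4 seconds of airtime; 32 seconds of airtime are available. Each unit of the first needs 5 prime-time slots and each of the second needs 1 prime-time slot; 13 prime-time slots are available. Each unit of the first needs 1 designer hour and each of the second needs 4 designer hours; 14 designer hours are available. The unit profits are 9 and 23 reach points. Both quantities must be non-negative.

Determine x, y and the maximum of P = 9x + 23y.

Corner points and P = 9x + 23y:
  (0, 0) → P = 0
  (0, 7/2) → P = 161/2
  (13/5, 0) → P = 117/5
  (2, 3) → P = 87

x = 2, y = 3, maximum P = 87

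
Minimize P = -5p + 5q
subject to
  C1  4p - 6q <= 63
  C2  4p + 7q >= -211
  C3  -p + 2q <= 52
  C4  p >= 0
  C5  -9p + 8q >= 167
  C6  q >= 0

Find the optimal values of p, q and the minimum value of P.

Extreme points and P = -5p + 5q:
  (0, 26) → P = 130
  (41/5, 301/10) → P = 219/2
  (0, 167/8) → P = 835/8

p = 0, q = 167/8, minimum P = 835/8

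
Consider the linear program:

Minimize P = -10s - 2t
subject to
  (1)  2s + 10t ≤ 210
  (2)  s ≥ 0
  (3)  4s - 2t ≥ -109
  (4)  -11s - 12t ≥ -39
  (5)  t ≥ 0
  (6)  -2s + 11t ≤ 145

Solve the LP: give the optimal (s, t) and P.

s = 39/11, t = 0, minimum P = -390/11

Feasible corners and P = -10s - 2t:
  (0, 13/4) → P = -13/2
  (0, 0) → P = 0
  (39/11, 0) → P = -390/11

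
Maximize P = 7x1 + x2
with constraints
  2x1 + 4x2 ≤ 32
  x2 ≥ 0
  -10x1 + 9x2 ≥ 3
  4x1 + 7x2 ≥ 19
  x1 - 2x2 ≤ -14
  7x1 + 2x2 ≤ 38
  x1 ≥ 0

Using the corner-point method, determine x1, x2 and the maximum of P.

x1 = 1, x2 = 15/2, maximum P = 29/2

Feasible corners and P = 7x1 + x2:
  (1, 15/2) → P = 29/2
  (0, 8) → P = 8
  (0, 7) → P = 7

At the optimal vertex, 2x1 + 4x2 = 32 and x1 - 2x2 = -14.
Solving simultaneously gives x1 = 1, x2 = 15/2.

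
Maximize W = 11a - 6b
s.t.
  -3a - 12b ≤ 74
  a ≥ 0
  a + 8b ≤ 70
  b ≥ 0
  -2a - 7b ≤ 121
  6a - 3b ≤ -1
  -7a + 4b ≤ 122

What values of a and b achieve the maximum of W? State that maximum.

a = 0, b = 1/3, maximum W = -2

Extreme points and W = 11a - 6b:
  (0, 35/4) → W = -105/2
  (0, 1/3) → W = -2
  (202/51, 421/51) → W = -304/51

The binding constraints are a = 0 and 6a - 3b = -1.
Solving simultaneously gives a = 0, b = 1/3.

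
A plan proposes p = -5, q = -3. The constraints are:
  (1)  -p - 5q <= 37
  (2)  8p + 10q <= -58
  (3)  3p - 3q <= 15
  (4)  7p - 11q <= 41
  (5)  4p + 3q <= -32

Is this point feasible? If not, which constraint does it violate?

Constraint (5): 4p + 3q = -29, which is not ≤ -32. All other constraints are satisfied.

not feasible — violates (5)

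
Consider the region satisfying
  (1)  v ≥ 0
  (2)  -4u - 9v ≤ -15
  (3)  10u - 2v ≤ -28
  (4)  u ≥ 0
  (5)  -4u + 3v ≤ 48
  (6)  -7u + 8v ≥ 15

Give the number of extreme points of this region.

Intersecting each pair of boundary lines and keeping only the points that satisfy every inequality leaves:
  (0, 14)
  (6/11, 184/11)
  (0, 16)

3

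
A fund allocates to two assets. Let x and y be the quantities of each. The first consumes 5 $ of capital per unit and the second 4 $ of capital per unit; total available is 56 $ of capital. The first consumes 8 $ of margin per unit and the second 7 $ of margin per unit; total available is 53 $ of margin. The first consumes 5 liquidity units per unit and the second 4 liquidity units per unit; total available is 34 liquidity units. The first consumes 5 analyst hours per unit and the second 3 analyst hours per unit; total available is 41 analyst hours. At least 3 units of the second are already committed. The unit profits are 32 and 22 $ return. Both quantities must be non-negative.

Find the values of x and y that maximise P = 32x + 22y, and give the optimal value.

x = 4, y = 3, maximum P = 194

Corner points and P = 32x + 22y:
  (0, 53/7) → P = 1166/7
  (0, 3) → P = 66
  (4, 3) → P = 194

The binding constraints are 8x + 7y = 53 and y = 3.
Solving simultaneously gives x = 4, y = 3.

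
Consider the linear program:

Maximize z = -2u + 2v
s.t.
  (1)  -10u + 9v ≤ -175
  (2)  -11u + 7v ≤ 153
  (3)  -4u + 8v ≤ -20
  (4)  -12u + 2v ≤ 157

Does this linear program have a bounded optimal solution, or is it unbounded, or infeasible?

Vertices and z = -2u + 2v:
  (305/11, 125/11) → z = -360/11
  (-1763/88, -1835/44) → z = -1907/44
The feasible region has finitely many vertices and no improving ray; the maximum is -360/11 at (305/11, 125/11).

bounded optimum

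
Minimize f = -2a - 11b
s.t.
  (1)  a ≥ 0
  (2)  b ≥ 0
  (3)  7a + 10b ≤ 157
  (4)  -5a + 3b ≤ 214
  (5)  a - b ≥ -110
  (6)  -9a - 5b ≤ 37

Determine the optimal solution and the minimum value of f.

a = 0, b = 157/10, minimum f = -1727/10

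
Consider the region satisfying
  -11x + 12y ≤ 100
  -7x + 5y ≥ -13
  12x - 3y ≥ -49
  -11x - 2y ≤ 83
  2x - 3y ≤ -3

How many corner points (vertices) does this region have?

4

Of the 10 pairwise boundary intersections, those satisfying every inequality are:
  (656/29, 843/29)
  (-96/37, 661/111)
  (54/11, 47/11)
  (-23/5, -31/15)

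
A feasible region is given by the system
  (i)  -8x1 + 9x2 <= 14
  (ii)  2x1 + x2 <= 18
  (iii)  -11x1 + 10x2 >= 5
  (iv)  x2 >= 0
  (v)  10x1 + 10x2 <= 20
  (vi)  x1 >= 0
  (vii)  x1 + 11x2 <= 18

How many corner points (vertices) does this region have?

Pairwise boundary intersections that survive every other constraint:
  (0, 14/9)
  (8/97, 158/97)
  (5/7, 9/7)
  (0, 1/2)
  (2/5, 8/5)

5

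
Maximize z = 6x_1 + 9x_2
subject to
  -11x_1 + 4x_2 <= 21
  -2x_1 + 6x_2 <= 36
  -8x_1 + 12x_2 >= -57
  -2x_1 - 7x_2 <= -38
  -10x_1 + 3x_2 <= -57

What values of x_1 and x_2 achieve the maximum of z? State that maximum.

x_1 = 129/4, x_2 = 67/4, maximum z = 1377/4

Corner points and z = 6x_1 + 9x_2:
  (129/4, 67/4) → z = 1377/4
  (25/3, 79/9) → z = 129
  (171/16, 19/8) → z = 171/2
  (27/4, 7/2) → z = 72

At the optimal vertex, -2x_1 + 6x_2 = 36 and -8x_1 + 12x_2 = -57.
Solving simultaneously gives x_1 = 129/4, x_2 = 67/4.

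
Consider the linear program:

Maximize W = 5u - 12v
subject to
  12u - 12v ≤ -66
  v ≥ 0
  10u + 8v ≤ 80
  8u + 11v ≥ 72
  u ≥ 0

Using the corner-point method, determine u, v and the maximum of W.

u = 23/38, v = 116/19, maximum W = -2669/38

Corner points and W = 5u - 12v:
  (2, 15/2) → W = -80
  (23/38, 116/19) → W = -2669/38
  (0, 10) → W = -120
  (0, 72/11) → W = -864/11

The binding constraints are 12u - 12v = -66 and 8u + 11v = 72.
Solving simultaneously gives u = 23/38, v = 116/19.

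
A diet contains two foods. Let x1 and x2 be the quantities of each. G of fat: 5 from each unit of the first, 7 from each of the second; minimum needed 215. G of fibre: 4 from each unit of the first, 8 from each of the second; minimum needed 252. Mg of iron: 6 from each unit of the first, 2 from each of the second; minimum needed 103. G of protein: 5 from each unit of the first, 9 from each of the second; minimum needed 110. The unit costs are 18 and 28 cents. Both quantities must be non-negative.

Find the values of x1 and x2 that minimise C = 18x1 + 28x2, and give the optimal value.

x1 = 8, x2 = 55/2, minimum C = 914

Vertices and C = 18x1 + 28x2:
  (0, 103/2) → C = 1442
  (63, 0) → C = 1134
  (8, 55/2) → C = 914
The feasible region is unbounded (it extends along (0, 1), (1, 0)), but C strictly increases along every unbounded feasible direction, so there is no improving ray and the minimum is attained at a vertex.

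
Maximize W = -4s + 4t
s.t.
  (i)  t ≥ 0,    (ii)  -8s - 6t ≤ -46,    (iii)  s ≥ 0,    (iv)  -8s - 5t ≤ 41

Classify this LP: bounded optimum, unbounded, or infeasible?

unbounded

From the feasible point (23/4, 0), moving in the direction (0, 1) keeps every constraint satisfied while W increases without bound.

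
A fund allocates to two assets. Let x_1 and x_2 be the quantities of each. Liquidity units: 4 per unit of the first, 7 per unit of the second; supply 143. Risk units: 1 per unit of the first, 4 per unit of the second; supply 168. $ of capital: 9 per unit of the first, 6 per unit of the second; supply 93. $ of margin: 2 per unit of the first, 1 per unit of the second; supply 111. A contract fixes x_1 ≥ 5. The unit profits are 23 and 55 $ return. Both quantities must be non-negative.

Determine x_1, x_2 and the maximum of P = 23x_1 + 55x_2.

Corner points and P = 23x_1 + 55x_2:
  (31/3, 0) → P = 713/3
  (5, 0) → P = 115
  (5, 8) → P = 555

The binding constraints are 9x_1 + 6x_2 = 93 and x_1 = 5.
Solving simultaneously gives x_1 = 5, x_2 = 8.

x_1 = 5, x_2 = 8, maximum P = 555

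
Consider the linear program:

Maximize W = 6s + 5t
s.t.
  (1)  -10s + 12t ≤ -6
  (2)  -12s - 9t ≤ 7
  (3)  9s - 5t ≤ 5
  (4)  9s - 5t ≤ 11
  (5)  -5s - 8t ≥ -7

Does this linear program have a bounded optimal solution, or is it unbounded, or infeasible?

Extreme points and W = 6s + 5t:
  (-5/39, -71/117) → W = -445/117
  (15/29, -2/29) → W = 80/29
  (10/141, -41/47) → W = -185/47
The feasible region has finitely many vertices and no improving ray; the maximum is 80/29 at (15/29, -2/29).

bounded optimum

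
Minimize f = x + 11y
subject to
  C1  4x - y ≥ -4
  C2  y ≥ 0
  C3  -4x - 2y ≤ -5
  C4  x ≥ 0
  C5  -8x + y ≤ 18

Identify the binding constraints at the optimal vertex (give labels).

Corner points and f = x + 11y:
  (0, 4) → f = 44
  (5/4, 0) → f = 5/4
  (0, 5/2) → f = 55/2
The feasible region is unbounded (it extends along (1, 4), (1, 0)), but f strictly increases along every unbounded feasible direction, so there is no improving ray and the minimum is attained at a vertex.

The minimum is at (5/4, 0). Substituting into each constraint, equality holds for C2 and C3; the remaining constraints have slack.

C2 and C3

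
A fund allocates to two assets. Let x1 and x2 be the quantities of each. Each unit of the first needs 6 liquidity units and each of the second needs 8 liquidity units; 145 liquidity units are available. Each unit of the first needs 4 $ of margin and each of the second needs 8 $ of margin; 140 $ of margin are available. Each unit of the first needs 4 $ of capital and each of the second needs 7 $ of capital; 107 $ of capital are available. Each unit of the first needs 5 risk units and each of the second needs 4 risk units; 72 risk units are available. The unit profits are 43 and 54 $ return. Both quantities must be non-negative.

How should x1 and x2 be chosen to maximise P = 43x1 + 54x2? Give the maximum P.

x1 = 4, x2 = 13, maximum P = 874

Feasible corners and P = 43x1 + 54x2:
  (0, 0) → P = 0
  (0, 107/7) → P = 5778/7
  (72/5, 0) → P = 3096/5
  (4, 13) → P = 874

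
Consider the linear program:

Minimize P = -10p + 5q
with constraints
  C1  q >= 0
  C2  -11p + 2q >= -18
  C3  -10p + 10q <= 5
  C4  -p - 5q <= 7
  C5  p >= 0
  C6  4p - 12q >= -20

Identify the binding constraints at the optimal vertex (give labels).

C1 and C2

Extreme points and P = -10p + 5q:
  (18/11, 0) → P = -180/11
  (0, 0) → P = 0
  (64/31, 73/31) → P = -275/31
  (0, 1/2) → P = 5/2
  (7/4, 9/4) → P = -25/4

The minimum is at (18/11, 0). Substituting into each constraint, equality holds for C1 and C2; the remaining constraints have slack.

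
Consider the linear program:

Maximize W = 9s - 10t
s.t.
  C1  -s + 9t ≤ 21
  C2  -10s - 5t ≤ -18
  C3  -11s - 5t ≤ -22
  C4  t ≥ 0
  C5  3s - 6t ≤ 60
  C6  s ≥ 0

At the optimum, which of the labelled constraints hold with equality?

C1 and C5

Vertices and W = 9s - 10t:
  (93/104, 253/104) → W = -1693/104
  (222/7, 41/7) → W = 1588/7
  (2, 0) → W = 18
  (20, 0) → W = 180

The maximum is at (222/7, 41/7). Substituting into each constraint, equality holds for C1 and C5; the remaining constraints have slack.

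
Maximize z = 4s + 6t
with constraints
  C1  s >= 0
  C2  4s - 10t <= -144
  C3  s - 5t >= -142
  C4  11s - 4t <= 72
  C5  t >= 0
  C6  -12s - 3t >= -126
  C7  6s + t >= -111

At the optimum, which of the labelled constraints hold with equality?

C3 and C6

Corner points and z = 4s + 6t:
  (0, 72/5) → z = 432/5
  (0, 142/5) → z = 852/5
  (69/11, 186/11) → z = 1392/11
  (68/21, 610/21) → z = 3932/21

The maximum is at (68/21, 610/21). Substituting into each constraint, equality holds for C3 and C6; the remaining constraints have slack.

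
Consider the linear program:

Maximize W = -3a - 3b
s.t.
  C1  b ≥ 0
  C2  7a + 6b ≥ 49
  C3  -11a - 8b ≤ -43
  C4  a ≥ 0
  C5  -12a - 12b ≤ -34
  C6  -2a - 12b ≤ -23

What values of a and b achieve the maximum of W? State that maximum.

a = 25/4, b = 7/8, maximum W = -171/8

Corner points and W = -3a - 3b:
  (23/2, 0) → W = -69/2
  (0, 49/6) → W = -49/2
  (25/4, 7/8) → W = -171/8
The feasible region is unbounded (it extends along (0, 1), (1, 0)), but W strictly decreases along every unbounded feasible direction, so there is no improving ray and the maximum is attained at a vertex.

The binding constraints are 7a + 6b = 49 and -2a - 12b = -23.
Solving simultaneously gives a = 25/4, b = 7/8.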